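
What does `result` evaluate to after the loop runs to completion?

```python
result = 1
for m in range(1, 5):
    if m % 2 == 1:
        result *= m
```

Let's trace through this code step by step.

Initialize: result = 1
Entering loop: for m in range(1, 5):
After iteration 1: m = 1, result = 1
After iteration 2: m = 2, result = 1
After iteration 3: m = 3, result = 3
After iteration 4: m = 4, result = 3
Loop ends.

Final answer: 3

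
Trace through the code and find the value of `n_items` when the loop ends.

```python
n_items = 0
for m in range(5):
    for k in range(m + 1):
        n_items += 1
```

Let's trace through this code step by step.

Initialize: n_items = 0
Entering loop: for m in range(5):
After iteration 1: m = 0, n_items = 1, k = 0
After iteration 2: m = 1, n_items = 3, k = 1
After iteration 3: m = 2, n_items = 6, k = 2
After iteration 4: m = 3, n_items = 10, k = 3
After iteration 5: m = 4, n_items = 15, k = 4
Loop ends.

Final answer: 15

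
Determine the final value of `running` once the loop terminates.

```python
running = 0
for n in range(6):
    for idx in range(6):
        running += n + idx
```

Let's trace through this code step by step.

Initialize: running = 0
Entering loop: for n in range(6):
After iteration 1: n = 0, running = 15
After iteration 2: n = 1, running = 36
After iteration 3: n = 2, running = 63
After iteration 4: n = 3, running = 96
After iteration 5: n = 4, running = 135
After iteration 6: n = 5, running = 180
Loop ends.

Final answer: 180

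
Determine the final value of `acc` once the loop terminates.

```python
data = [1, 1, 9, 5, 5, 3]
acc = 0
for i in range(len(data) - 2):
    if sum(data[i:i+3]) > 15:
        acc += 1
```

Let's trace through this code step by step.

Initialize: data = [1, 1, 9, 5, 5, 3]
Initialize: acc = 0
Entering loop: for i in range(len(data) - 2):
After iteration 1: i = 0, acc = 0
After iteration 2: i = 1, acc = 0
After iteration 3: i = 2, acc = 1
After iteration 4: i = 3, acc = 1
Loop ends.

Final answer: 1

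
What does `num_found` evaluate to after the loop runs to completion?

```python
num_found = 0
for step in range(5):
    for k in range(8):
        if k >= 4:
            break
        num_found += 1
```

Let's trace through this code step by step.

Initialize: num_found = 0
Entering loop: for step in range(5):
After iteration 1: step = 0, num_found = 4
After iteration 2: step = 1, num_found = 8
After iteration 3: step = 2, num_found = 12
After iteration 4: step = 3, num_found = 16
After iteration 5: step = 4, num_found = 20
Loop ends.

Final answer: 20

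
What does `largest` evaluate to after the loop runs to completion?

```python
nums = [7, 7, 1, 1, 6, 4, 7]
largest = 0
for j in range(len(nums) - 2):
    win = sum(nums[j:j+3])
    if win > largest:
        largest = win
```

Let's trace through this code step by step.

Initialize: nums = [7, 7, 1, 1, 6, 4, 7]
Initialize: largest = 0
Entering loop: for j in range(len(nums) - 2):
After iteration 1: j = 0, largest = 15, win = 15
After iteration 2: j = 1, largest = 15, win = 9
After iteration 3: j = 2, largest = 15, win = 8
After iteration 4: j = 3, largest = 15, win = 11
After iteration 5: j = 4, largest = 17, win = 17
Loop ends.

Final answer: 17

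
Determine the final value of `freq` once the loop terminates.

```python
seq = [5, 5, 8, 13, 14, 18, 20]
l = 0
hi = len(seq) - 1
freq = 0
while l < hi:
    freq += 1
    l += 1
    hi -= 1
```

Let's trace through this code step by step.

Initialize: seq = [5, 5, 8, 13, 14, 18, 20]
Initialize: l = 0
Initialize: hi = 6
Initialize: freq = 0
Entering loop: while l < hi:
After iteration 1: l = 1, hi = 5, freq = 1
After iteration 2: l = 2, hi = 4, freq = 2
After iteration 3: l = 3, hi = 3, freq = 3
Loop ends.

Final answer: 3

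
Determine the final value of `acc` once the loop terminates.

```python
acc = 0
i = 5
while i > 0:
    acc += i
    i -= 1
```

Let's trace through this code step by step.

Initialize: acc = 0
Initialize: i = 5
Entering loop: while i > 0:
After iteration 1: acc = 5, i = 4
After iteration 2: acc = 9, i = 3
After iteration 3: acc = 12, i = 2
After iteration 4: acc = 14, i = 1
After iteration 5: acc = 15, i = 0
Loop ends.

Final answer: 15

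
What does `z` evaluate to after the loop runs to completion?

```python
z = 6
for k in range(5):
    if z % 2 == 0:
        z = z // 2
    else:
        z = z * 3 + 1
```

Let's trace through this code step by step.

Initialize: z = 6
Entering loop: for k in range(5):
After iteration 1: k = 0, z = 3
After iteration 2: k = 1, z = 10
After iteration 3: k = 2, z = 5
After iteration 4: k = 3, z = 16
After iteration 5: k = 4, z = 8
Loop ends.

Final answer: 8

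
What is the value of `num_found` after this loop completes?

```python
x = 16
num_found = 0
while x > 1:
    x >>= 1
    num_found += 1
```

Let's trace through this code step by step.

Initialize: x = 16
Initialize: num_found = 0
Entering loop: while x > 1:
After iteration 1: x = 8, num_found = 1
After iteration 2: x = 4, num_found = 2
After iteration 3: x = 2, num_found = 3
After iteration 4: x = 1, num_found = 4
Loop ends.

Final answer: 4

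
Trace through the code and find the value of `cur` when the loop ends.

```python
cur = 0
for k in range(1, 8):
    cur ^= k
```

Let's trace through this code step by step.

Initialize: cur = 0
Entering loop: for k in range(1, 8):
After iteration 1: k = 1, cur = 1
After iteration 2: k = 2, cur = 3
After iteration 3: k = 3, cur = 0
After iteration 4: k = 4, cur = 4
After iteration 5: k = 5, cur = 1
After iteration 6: k = 6, cur = 7
After iteration 7: k = 7, cur = 0
Loop ends.

Final answer: 0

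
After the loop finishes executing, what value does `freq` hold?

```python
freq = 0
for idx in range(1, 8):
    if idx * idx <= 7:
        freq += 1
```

Let's trace through this code step by step.

Initialize: freq = 0
Entering loop: for idx in range(1, 8):
After iteration 1: idx = 1, freq = 1
After iteration 2: idx = 2, freq = 2
After iteration 3: idx = 3, freq = 2
After iteration 4: idx = 4, freq = 2
After iteration 5: idx = 5, freq = 2
After iteration 6: idx = 6, freq = 2
After iteration 7: idx = 7, freq = 2
Loop ends.

Final answer: 2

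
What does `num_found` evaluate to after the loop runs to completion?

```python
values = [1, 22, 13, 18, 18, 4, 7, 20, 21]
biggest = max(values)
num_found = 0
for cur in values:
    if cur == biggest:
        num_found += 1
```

Let's trace through this code step by step.

Initialize: values = [1, 22, 13, 18, 18, 4, 7, 20, 21]
Initialize: biggest = 22
Initialize: num_found = 0
Entering loop: for cur in values:
After iteration 1: cur = 1, num_found = 0
After iteration 2: cur = 22, num_found = 1
After iteration 3: cur = 13, num_found = 1
After iteration 4: cur = 18, num_found = 1
After iteration 5: cur = 18, num_found = 1
After iteration 6: cur = 4, num_found = 1
After iteration 7: cur = 7, num_found = 1
After iteration 8: cur = 20, num_found = 1
After iteration 9: cur = 21, num_found = 1
Loop ends.

Final answer: 1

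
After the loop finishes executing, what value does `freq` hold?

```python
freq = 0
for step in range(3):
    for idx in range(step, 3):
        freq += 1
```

Let's trace through this code step by step.

Initialize: freq = 0
Entering loop: for step in range(3):
After iteration 1: step = 0, freq = 3
After iteration 2: step = 1, freq = 5
After iteration 3: step = 2, freq = 6
Loop ends.

Final answer: 6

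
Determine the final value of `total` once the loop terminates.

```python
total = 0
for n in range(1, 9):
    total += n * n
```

Let's trace through this code step by step.

Initialize: total = 0
Entering loop: for n in range(1, 9):
After iteration 1: n = 1, total = 1
After iteration 2: n = 2, total = 5
After iteration 3: n = 3, total = 14
After iteration 4: n = 4, total = 30
After iteration 5: n = 5, total = 55
After iteration 6: n = 6, total = 91
After iteration 7: n = 7, total = 140
After iteration 8: n = 8, total = 204
Loop ends.

Final answer: 204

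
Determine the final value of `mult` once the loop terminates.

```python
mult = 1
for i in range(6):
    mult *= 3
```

Let's trace through this code step by step.

Initialize: mult = 1
Entering loop: for i in range(6):
After iteration 1: i = 0, mult = 3
After iteration 2: i = 1, mult = 9
After iteration 3: i = 2, mult = 27
After iteration 4: i = 3, mult = 81
After iteration 5: i = 4, mult = 243
After iteration 6: i = 5, mult = 729
Loop ends.

Final answer: 729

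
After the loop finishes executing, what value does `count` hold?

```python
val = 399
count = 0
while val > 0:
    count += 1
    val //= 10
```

Let's trace through this code step by step.

Initialize: val = 399
Initialize: count = 0
Entering loop: while val > 0:
After iteration 1: val = 39, count = 1
After iteration 2: val = 3, count = 2
After iteration 3: val = 0, count = 3
Loop ends.

Final answer: 3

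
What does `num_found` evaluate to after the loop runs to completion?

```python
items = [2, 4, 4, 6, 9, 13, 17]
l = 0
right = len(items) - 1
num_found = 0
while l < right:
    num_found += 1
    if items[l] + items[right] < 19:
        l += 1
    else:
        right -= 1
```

Let's trace through this code step by step.

Initialize: items = [2, 4, 4, 6, 9, 13, 17]
Initialize: l = 0
Initialize: right = 6
Initialize: num_found = 0
Entering loop: while l < right:
After iteration 1: l = 0, right = 5, num_found = 1
After iteration 2: l = 1, right = 5, num_found = 2
After iteration 3: l = 2, right = 5, num_found = 3
After iteration 4: l = 3, right = 5, num_found = 4
After iteration 5: l = 3, right = 4, num_found = 5
After iteration 6: l = 4, right = 4, num_found = 6
Loop ends.

Final answer: 6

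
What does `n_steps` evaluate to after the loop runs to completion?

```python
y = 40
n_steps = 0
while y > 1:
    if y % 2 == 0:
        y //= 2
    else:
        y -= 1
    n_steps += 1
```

Let's trace through this code step by step.

Initialize: y = 40
Initialize: n_steps = 0
Entering loop: while y > 1:
After iteration 1: y = 20, n_steps = 1
After iteration 2: y = 10, n_steps = 2
After iteration 3: y = 5, n_steps = 3
After iteration 4: y = 4, n_steps = 4
After iteration 5: y = 2, n_steps = 5
After iteration 6: y = 1, n_steps = 6
Loop ends.

Final answer: 6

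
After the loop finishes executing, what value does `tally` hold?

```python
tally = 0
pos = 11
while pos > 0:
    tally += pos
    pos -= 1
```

Let's trace through this code step by step.

Initialize: tally = 0
Initialize: pos = 11
Entering loop: while pos > 0:
After iteration 1: tally = 11, pos = 10
After iteration 2: tally = 21, pos = 9
After iteration 3: tally = 30, pos = 8
After iteration 4: tally = 38, pos = 7
After iteration 5: tally = 45, pos = 6
After iteration 6: tally = 51, pos = 5
After iteration 7: tally = 56, pos = 4
After iteration 8: tally = 60, pos = 3
After iteration 9: tally = 63, pos = 2
After iteration 10: tally = 65, pos = 1
After iteration 11: tally = 66, pos = 0
Loop ends.

Final answer: 66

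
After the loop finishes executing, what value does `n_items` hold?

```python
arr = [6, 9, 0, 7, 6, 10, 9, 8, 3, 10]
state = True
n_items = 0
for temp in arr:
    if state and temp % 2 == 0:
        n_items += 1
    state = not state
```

Let's trace through this code step by step.

Initialize: arr = [6, 9, 0, 7, 6, 10, 9, 8, 3, 10]
Initialize: state = True
Initialize: n_items = 0
Entering loop: for temp in arr:
After iteration 1: temp = 6, state = False, n_items = 1
After iteration 2: temp = 9, state = True, n_items = 1
After iteration 3: temp = 0, state = False, n_items = 2
After iteration 4: temp = 7, state = True, n_items = 2
After iteration 5: temp = 6, state = False, n_items = 3
After iteration 6: temp = 10, state = True, n_items = 3
After iteration 7: temp = 9, state = False, n_items = 3
After iteration 8: temp = 8, state = True, n_items = 3
After iteration 9: temp = 3, state = False, n_items = 3
After iteration 10: temp = 10, state = True, n_items = 3
Loop ends.

Final answer: 3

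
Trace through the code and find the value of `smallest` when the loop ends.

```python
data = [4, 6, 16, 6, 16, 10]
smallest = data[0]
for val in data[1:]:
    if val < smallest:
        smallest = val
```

Let's trace through this code step by step.

Initialize: data = [4, 6, 16, 6, 16, 10]
Initialize: smallest = 4
Entering loop: for val in data[1:]:
After iteration 1: val = 6, smallest = 4
After iteration 2: val = 16, smallest = 4
After iteration 3: val = 6, smallest = 4
After iteration 4: val = 16, smallest = 4
After iteration 5: val = 10, smallest = 4
Loop ends.

Final answer: 4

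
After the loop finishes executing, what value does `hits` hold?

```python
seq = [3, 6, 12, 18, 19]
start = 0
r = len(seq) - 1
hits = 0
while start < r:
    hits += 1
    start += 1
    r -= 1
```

Let's trace through this code step by step.

Initialize: seq = [3, 6, 12, 18, 19]
Initialize: start = 0
Initialize: r = 4
Initialize: hits = 0
Entering loop: while start < r:
After iteration 1: start = 1, r = 3, hits = 1
After iteration 2: start = 2, r = 2, hits = 2
Loop ends.

Final answer: 2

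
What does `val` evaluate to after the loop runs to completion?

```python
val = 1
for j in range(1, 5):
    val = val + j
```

Let's trace through this code step by step.

Initialize: val = 1
Entering loop: for j in range(1, 5):
After iteration 1: j = 1, val = 2
After iteration 2: j = 2, val = 4
After iteration 3: j = 3, val = 7
After iteration 4: j = 4, val = 11
Loop ends.

Final answer: 11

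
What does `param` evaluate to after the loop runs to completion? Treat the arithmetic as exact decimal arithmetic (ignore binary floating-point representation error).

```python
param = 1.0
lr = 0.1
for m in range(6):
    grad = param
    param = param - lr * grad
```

Let's trace through this code step by step.

Initialize: param = 1.0
Initialize: lr = 0.1
Entering loop: for m in range(6):
After iteration 1: m = 0, param = 0.9, grad = 1.0
After iteration 2: m = 1, param = 0.81, grad = 0.9
After iteration 3: m = 2, param = 0.729, grad = 0.81
After iteration 4: m = 3, param = 0.6561, grad = 0.729
After iteration 5: m = 4, param = 0.59049, grad = 0.6561
After iteration 6: m = 5, param = 0.531441, grad = 0.59049
Loop ends.

Final answer: 0.531441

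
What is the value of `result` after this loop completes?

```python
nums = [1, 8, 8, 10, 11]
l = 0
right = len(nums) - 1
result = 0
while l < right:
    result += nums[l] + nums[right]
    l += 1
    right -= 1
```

Let's trace through this code step by step.

Initialize: nums = [1, 8, 8, 10, 11]
Initialize: l = 0
Initialize: right = 4
Initialize: result = 0
Entering loop: while l < right:
After iteration 1: l = 1, right = 3, result = 12
After iteration 2: l = 2, right = 2, result = 30
Loop ends.

Final answer: 30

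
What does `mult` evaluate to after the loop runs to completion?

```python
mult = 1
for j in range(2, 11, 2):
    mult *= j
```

Let's trace through this code step by step.

Initialize: mult = 1
Entering loop: for j in range(2, 11, 2):
After iteration 1: j = 2, mult = 2
After iteration 2: j = 4, mult = 8
After iteration 3: j = 6, mult = 48
After iteration 4: j = 8, mult = 384
After iteration 5: j = 10, mult = 3840
Loop ends.

Final answer: 3840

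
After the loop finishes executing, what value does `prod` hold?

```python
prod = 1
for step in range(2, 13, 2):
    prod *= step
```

Let's trace through this code step by step.

Initialize: prod = 1
Entering loop: for step in range(2, 13, 2):
After iteration 1: step = 2, prod = 2
After iteration 2: step = 4, prod = 8
After iteration 3: step = 6, prod = 48
After iteration 4: step = 8, prod = 384
After iteration 5: step = 10, prod = 3840
After iteration 6: step = 12, prod = 46080
Loop ends.

Final answer: 46080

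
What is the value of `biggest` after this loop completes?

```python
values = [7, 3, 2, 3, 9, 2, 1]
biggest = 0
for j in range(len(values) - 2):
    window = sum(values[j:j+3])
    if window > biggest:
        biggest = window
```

Let's trace through this code step by step.

Initialize: values = [7, 3, 2, 3, 9, 2, 1]
Initialize: biggest = 0
Entering loop: for j in range(len(values) - 2):
After iteration 1: j = 0, biggest = 12, window = 12
After iteration 2: j = 1, biggest = 12, window = 8
After iteration 3: j = 2, biggest = 14, window = 14
After iteration 4: j = 3, biggest = 14, window = 14
After iteration 5: j = 4, biggest = 14, window = 12
Loop ends.

Final answer: 14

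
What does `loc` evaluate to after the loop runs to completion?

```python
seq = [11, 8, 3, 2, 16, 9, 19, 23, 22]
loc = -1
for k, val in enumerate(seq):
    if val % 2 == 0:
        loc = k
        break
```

Let's trace through this code step by step.

Initialize: seq = [11, 8, 3, 2, 16, 9, 19, 23, 22]
Initialize: loc = -1
Entering loop: for k, val in enumerate(seq):
After iteration 1: k = 0, val = 11, loc = -1
After iteration 2: k = 1, val = 8, loc = 1
Loop ends.

Final answer: 1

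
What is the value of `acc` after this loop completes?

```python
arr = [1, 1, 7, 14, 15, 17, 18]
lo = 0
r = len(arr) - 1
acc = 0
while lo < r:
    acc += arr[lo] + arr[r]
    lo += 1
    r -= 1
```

Let's trace through this code step by step.

Initialize: arr = [1, 1, 7, 14, 15, 17, 18]
Initialize: lo = 0
Initialize: r = 6
Initialize: acc = 0
Entering loop: while lo < r:
After iteration 1: lo = 1, r = 5, acc = 19
After iteration 2: lo = 2, r = 4, acc = 37
After iteration 3: lo = 3, r = 3, acc = 59
Loop ends.

Final answer: 59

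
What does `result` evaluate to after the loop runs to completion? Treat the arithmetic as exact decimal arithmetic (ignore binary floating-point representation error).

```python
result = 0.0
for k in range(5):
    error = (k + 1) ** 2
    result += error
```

Let's trace through this code step by step.

Initialize: result = 0.0
Entering loop: for k in range(5):
After iteration 1: k = 0, result = 1.0, error = 1
After iteration 2: k = 1, result = 5.0, error = 4
After iteration 3: k = 2, result = 14.0, error = 9
After iteration 4: k = 3, result = 30.0, error = 16
After iteration 5: k = 4, result = 55.0, error = 25
Loop ends.

Final answer: 55.0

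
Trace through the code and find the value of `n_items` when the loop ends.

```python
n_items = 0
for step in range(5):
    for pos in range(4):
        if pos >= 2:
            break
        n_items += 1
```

Let's trace through this code step by step.

Initialize: n_items = 0
Entering loop: for step in range(5):
After iteration 1: step = 0, n_items = 2
After iteration 2: step = 1, n_items = 4
After iteration 3: step = 2, n_items = 6
After iteration 4: step = 3, n_items = 8
After iteration 5: step = 4, n_items = 10
Loop ends.

Final answer: 10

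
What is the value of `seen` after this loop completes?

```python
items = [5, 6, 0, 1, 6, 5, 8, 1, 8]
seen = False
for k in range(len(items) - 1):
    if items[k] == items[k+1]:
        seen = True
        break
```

Let's trace through this code step by step.

Initialize: items = [5, 6, 0, 1, 6, 5, 8, 1, 8]
Initialize: seen = False
Entering loop: for k in range(len(items) - 1):
After iteration 1: k = 0, seen = False
After iteration 2: k = 1, seen = False
After iteration 3: k = 2, seen = False
After iteration 4: k = 3, seen = False
After iteration 5: k = 4, seen = False
After iteration 6: k = 5, seen = False
After iteration 7: k = 6, seen = False
After iteration 8: k = 7, seen = False
Loop ends.

Final answer: False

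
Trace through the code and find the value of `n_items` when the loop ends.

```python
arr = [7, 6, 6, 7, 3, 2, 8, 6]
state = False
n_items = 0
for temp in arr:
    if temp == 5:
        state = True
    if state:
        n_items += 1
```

Let's trace through this code step by step.

Initialize: arr = [7, 6, 6, 7, 3, 2, 8, 6]
Initialize: state = False
Initialize: n_items = 0
Entering loop: for temp in arr:
After iteration 1: temp = 7, n_items = 0
After iteration 2: temp = 6, n_items = 0
After iteration 3: temp = 6, n_items = 0
After iteration 4: temp = 7, n_items = 0
After iteration 5: temp = 3, n_items = 0
After iteration 6: temp = 2, n_items = 0
After iteration 7: temp = 8, n_items = 0
After iteration 8: temp = 6, n_items = 0
Loop ends.

Final answer: 0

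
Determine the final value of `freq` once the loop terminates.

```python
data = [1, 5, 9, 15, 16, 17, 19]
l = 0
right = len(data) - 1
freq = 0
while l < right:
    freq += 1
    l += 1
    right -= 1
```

Let's trace through this code step by step.

Initialize: data = [1, 5, 9, 15, 16, 17, 19]
Initialize: l = 0
Initialize: right = 6
Initialize: freq = 0
Entering loop: while l < right:
After iteration 1: l = 1, right = 5, freq = 1
After iteration 2: l = 2, right = 4, freq = 2
After iteration 3: l = 3, right = 3, freq = 3
Loop ends.

Final answer: 3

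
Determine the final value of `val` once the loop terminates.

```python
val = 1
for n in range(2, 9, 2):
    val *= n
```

Let's trace through this code step by step.

Initialize: val = 1
Entering loop: for n in range(2, 9, 2):
After iteration 1: n = 2, val = 2
After iteration 2: n = 4, val = 8
After iteration 3: n = 6, val = 48
After iteration 4: n = 8, val = 384
Loop ends.

Final answer: 384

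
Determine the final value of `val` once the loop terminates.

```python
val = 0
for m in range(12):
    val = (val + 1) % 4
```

Let's trace through this code step by step.

Initialize: val = 0
Entering loop: for m in range(12):
After iteration 1: m = 0, val = 1
After iteration 2: m = 1, val = 2
After iteration 3: m = 2, val = 3
After iteration 4: m = 3, val = 0
After iteration 5: m = 4, val = 1
After iteration 6: m = 5, val = 2
After iteration 7: m = 6, val = 3
After iteration 8: m = 7, val = 0
After iteration 9: m = 8, val = 1
After iteration 10: m = 9, val = 2
After iteration 11: m = 10, val = 3
After iteration 12: m = 11, val = 0
Loop ends.

Final answer: 0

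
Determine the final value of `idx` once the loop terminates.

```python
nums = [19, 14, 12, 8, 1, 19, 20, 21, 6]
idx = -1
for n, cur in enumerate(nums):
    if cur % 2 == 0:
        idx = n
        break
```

Let's trace through this code step by step.

Initialize: nums = [19, 14, 12, 8, 1, 19, 20, 21, 6]
Initialize: idx = -1
Entering loop: for n, cur in enumerate(nums):
After iteration 1: n = 0, cur = 19, idx = -1
After iteration 2: n = 1, cur = 14, idx = 1
Loop ends.

Final answer: 1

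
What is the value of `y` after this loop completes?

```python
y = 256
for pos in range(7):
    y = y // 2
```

Let's trace through this code step by step.

Initialize: y = 256
Entering loop: for pos in range(7):
After iteration 1: pos = 0, y = 128
After iteration 2: pos = 1, y = 64
After iteration 3: pos = 2, y = 32
After iteration 4: pos = 3, y = 16
After iteration 5: pos = 4, y = 8
After iteration 6: pos = 5, y = 4
After iteration 7: pos = 6, y = 2
Loop ends.

Final answer: 2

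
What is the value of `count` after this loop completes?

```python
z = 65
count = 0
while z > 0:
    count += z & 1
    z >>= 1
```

Let's trace through this code step by step.

Initialize: z = 65
Initialize: count = 0
Entering loop: while z > 0:
After iteration 1: z = 32, count = 1
After iteration 2: z = 16, count = 1
After iteration 3: z = 8, count = 1
After iteration 4: z = 4, count = 1
After iteration 5: z = 2, count = 1
After iteration 6: z = 1, count = 1
After iteration 7: z = 0, count = 2
Loop ends.

Final answer: 2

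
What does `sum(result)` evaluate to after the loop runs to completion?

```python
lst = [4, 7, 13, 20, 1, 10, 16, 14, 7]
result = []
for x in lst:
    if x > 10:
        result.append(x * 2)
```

Let's trace through this code step by step.

Initialize: lst = [4, 7, 13, 20, 1, 10, 16, 14, 7]
Initialize: result = []
Entering loop: for x in lst:
After iteration 1: x = 4, result = []
After iteration 2: x = 7, result = []
After iteration 3: x = 13, result = [26]
After iteration 4: x = 20, result = [26, 40]
After iteration 5: x = 1, result = [26, 40]
After iteration 6: x = 10, result = [26, 40]
After iteration 7: x = 16, result = [26, 40, 32]
After iteration 8: x = 14, result = [26, 40, 32, 28]
After iteration 9: x = 7, result = [26, 40, 32, 28]
Loop ends.
sum(result) = 126

Final answer: 126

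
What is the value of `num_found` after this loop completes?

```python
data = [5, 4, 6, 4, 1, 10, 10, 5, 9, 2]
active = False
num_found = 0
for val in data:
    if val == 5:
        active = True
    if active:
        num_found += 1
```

Let's trace through this code step by step.

Initialize: data = [5, 4, 6, 4, 1, 10, 10, 5, 9, 2]
Initialize: active = False
Initialize: num_found = 0
Entering loop: for val in data:
After iteration 1: val = 5, active = True, num_found = 1
After iteration 2: val = 4, active = True, num_found = 2
After iteration 3: val = 6, active = True, num_found = 3
After iteration 4: val = 4, active = True, num_found = 4
After iteration 5: val = 1, active = True, num_found = 5
After iteration 6: val = 10, active = True, num_found = 6
After iteration 7: val = 10, active = True, num_found = 7
After iteration 8: val = 5, active = True, num_found = 8
After iteration 9: val = 9, active = True, num_found = 9
After iteration 10: val = 2, active = True, num_found = 10
Loop ends.

Final answer: 10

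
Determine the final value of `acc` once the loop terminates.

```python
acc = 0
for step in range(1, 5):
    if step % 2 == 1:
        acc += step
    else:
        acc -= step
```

Let's trace through this code step by step.

Initialize: acc = 0
Entering loop: for step in range(1, 5):
After iteration 1: step = 1, acc = 1
After iteration 2: step = 2, acc = -1
After iteration 3: step = 3, acc = 2
After iteration 4: step = 4, acc = -2
Loop ends.

Final answer: -2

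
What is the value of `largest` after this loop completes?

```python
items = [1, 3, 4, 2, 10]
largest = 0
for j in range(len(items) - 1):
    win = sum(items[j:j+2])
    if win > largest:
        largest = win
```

Let's trace through this code step by step.

Initialize: items = [1, 3, 4, 2, 10]
Initialize: largest = 0
Entering loop: for j in range(len(items) - 1):
After iteration 1: j = 0, largest = 4, win = 4
After iteration 2: j = 1, largest = 7, win = 7
After iteration 3: j = 2, largest = 7, win = 6
After iteration 4: j = 3, largest = 12, win = 12
Loop ends.

Final answer: 12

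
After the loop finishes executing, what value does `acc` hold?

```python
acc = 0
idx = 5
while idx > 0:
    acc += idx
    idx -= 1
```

Let's trace through this code step by step.

Initialize: acc = 0
Initialize: idx = 5
Entering loop: while idx > 0:
After iteration 1: acc = 5, idx = 4
After iteration 2: acc = 9, idx = 3
After iteration 3: acc = 12, idx = 2
After iteration 4: acc = 14, idx = 1
After iteration 5: acc = 15, idx = 0
Loop ends.

Final answer: 15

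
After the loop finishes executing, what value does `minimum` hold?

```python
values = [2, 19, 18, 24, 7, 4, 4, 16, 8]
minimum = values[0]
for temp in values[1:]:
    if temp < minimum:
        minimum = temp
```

Let's trace through this code step by step.

Initialize: values = [2, 19, 18, 24, 7, 4, 4, 16, 8]
Initialize: minimum = 2
Entering loop: for temp in values[1:]:
After iteration 1: temp = 19, minimum = 2
After iteration 2: temp = 18, minimum = 2
After iteration 3: temp = 24, minimum = 2
After iteration 4: temp = 7, minimum = 2
After iteration 5: temp = 4, minimum = 2
After iteration 6: temp = 4, minimum = 2
After iteration 7: temp = 16, minimum = 2
After iteration 8: temp = 8, minimum = 2
Loop ends.

Final answer: 2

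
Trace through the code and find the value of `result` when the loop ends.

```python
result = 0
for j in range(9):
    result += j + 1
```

Let's trace through this code step by step.

Initialize: result = 0
Entering loop: for j in range(9):
After iteration 1: j = 0, result = 1
After iteration 2: j = 1, result = 3
After iteration 3: j = 2, result = 6
After iteration 4: j = 3, result = 10
After iteration 5: j = 4, result = 15
After iteration 6: j = 5, result = 21
After iteration 7: j = 6, result = 28
After iteration 8: j = 7, result = 36
After iteration 9: j = 8, result = 45
Loop ends.

Final answer: 45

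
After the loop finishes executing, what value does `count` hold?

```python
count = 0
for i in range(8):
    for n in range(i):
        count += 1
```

Let's trace through this code step by step.

Initialize: count = 0
Entering loop: for i in range(8):
After iteration 1: i = 0, count = 0
After iteration 2: i = 1, count = 1, n = 0
After iteration 3: i = 2, count = 3, n = 1
After iteration 4: i = 3, count = 6, n = 2
After iteration 5: i = 4, count = 10, n = 3
After iteration 6: i = 5, count = 15, n = 4
After iteration 7: i = 6, count = 21, n = 5
After iteration 8: i = 7, count = 28, n = 6
Loop ends.

Final answer: 28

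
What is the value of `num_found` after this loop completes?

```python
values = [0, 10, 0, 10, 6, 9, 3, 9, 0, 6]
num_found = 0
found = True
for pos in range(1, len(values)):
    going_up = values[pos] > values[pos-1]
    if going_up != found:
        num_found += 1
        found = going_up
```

Let's trace through this code step by step.

Initialize: values = [0, 10, 0, 10, 6, 9, 3, 9, 0, 6]
Initialize: num_found = 0
Initialize: found = True
Entering loop: for pos in range(1, len(values)):
After iteration 1: pos = 1, num_found = 0, found = True, going_up = True
After iteration 2: pos = 2, num_found = 1, found = False, going_up = False
After iteration 3: pos = 3, num_found = 2, found = True, going_up = True
After iteration 4: pos = 4, num_found = 3, found = False, going_up = False
After iteration 5: pos = 5, num_found = 4, found = True, going_up = True
After iteration 6: pos = 6, num_found = 5, found = False, going_up = False
After iteration 7: pos = 7, num_found = 6, found = True, going_up = True
After iteration 8: pos = 8, num_found = 7, found = False, going_up = False
After iteration 9: pos = 9, num_found = 8, found = True, going_up = True
Loop ends.

Final answer: 8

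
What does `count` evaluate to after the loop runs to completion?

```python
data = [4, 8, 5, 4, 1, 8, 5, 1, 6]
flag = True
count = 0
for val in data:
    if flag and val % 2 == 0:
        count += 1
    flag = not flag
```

Let's trace through this code step by step.

Initialize: data = [4, 8, 5, 4, 1, 8, 5, 1, 6]
Initialize: flag = True
Initialize: count = 0
Entering loop: for val in data:
After iteration 1: val = 4, flag = False, count = 1
After iteration 2: val = 8, flag = True, count = 1
After iteration 3: val = 5, flag = False, count = 1
After iteration 4: val = 4, flag = True, count = 1
After iteration 5: val = 1, flag = False, count = 1
After iteration 6: val = 8, flag = True, count = 1
After iteration 7: val = 5, flag = False, count = 1
After iteration 8: val = 1, flag = True, count = 1
After iteration 9: val = 6, flag = False, count = 2
Loop ends.

Final answer: 2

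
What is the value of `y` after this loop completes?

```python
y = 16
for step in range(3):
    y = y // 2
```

Let's trace through this code step by step.

Initialize: y = 16
Entering loop: for step in range(3):
After iteration 1: step = 0, y = 8
After iteration 2: step = 1, y = 4
After iteration 3: step = 2, y = 2
Loop ends.

Final answer: 2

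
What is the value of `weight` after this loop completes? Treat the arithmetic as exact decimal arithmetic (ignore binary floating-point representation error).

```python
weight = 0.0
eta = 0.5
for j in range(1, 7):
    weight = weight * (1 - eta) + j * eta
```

Let's trace through this code step by step.

Initialize: weight = 0.0
Initialize: eta = 0.5
Entering loop: for j in range(1, 7):
After iteration 1: j = 1, weight = 0.5
After iteration 2: j = 2, weight = 1.25
After iteration 3: j = 3, weight = 2.125
After iteration 4: j = 4, weight = 3.0625
After iteration 5: j = 5, weight = 4.03125
After iteration 6: j = 6, weight = 5.015625
Loop ends.

Final answer: 5.015625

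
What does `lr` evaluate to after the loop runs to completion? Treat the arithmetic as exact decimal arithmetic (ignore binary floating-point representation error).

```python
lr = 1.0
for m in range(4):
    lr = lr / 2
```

Let's trace through this code step by step.

Initialize: lr = 1.0
Entering loop: for m in range(4):
After iteration 1: m = 0, lr = 0.5
After iteration 2: m = 1, lr = 0.25
After iteration 3: m = 2, lr = 0.125
After iteration 4: m = 3, lr = 0.0625
Loop ends.

Final answer: 0.0625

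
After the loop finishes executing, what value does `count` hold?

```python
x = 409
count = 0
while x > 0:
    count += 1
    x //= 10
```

Let's trace through this code step by step.

Initialize: x = 409
Initialize: count = 0
Entering loop: while x > 0:
After iteration 1: x = 40, count = 1
After iteration 2: x = 4, count = 2
After iteration 3: x = 0, count = 3
Loop ends.

Final answer: 3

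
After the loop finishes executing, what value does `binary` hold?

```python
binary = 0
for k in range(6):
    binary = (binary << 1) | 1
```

Let's trace through this code step by step.

Initialize: binary = 0
Entering loop: for k in range(6):
After iteration 1: k = 0, binary = 1
After iteration 2: k = 1, binary = 3
After iteration 3: k = 2, binary = 7
After iteration 4: k = 3, binary = 15
After iteration 5: k = 4, binary = 31
After iteration 6: k = 5, binary = 63
Loop ends.

Final answer: 63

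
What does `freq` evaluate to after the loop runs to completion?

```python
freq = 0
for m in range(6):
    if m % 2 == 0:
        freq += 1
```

Let's trace through this code step by step.

Initialize: freq = 0
Entering loop: for m in range(6):
After iteration 1: m = 0, freq = 1
After iteration 2: m = 1, freq = 1
After iteration 3: m = 2, freq = 2
After iteration 4: m = 3, freq = 2
After iteration 5: m = 4, freq = 3
After iteration 6: m = 5, freq = 3
Loop ends.

Final answer: 3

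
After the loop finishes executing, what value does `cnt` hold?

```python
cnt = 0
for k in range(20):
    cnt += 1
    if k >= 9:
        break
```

Let's trace through this code step by step.

Initialize: cnt = 0
Entering loop: for k in range(20):
After iteration 1: k = 0, cnt = 1
After iteration 2: k = 1, cnt = 2
After iteration 3: k = 2, cnt = 3
After iteration 4: k = 3, cnt = 4
After iteration 5: k = 4, cnt = 5
After iteration 6: k = 5, cnt = 6
After iteration 7: k = 6, cnt = 7
After iteration 8: k = 7, cnt = 8
After iteration 9: k = 8, cnt = 9
After iteration 10: k = 9, cnt = 10
Loop ends.

Final answer: 10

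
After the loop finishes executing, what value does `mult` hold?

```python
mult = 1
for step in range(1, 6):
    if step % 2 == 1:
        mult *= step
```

Let's trace through this code step by step.

Initialize: mult = 1
Entering loop: for step in range(1, 6):
After iteration 1: step = 1, mult = 1
After iteration 2: step = 2, mult = 1
After iteration 3: step = 3, mult = 3
After iteration 4: step = 4, mult = 3
After iteration 5: step = 5, mult = 15
Loop ends.

Final answer: 15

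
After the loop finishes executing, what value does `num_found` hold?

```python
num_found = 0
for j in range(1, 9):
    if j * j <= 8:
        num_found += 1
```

Let's trace through this code step by step.

Initialize: num_found = 0
Entering loop: for j in range(1, 9):
After iteration 1: j = 1, num_found = 1
After iteration 2: j = 2, num_found = 2
After iteration 3: j = 3, num_found = 2
After iteration 4: j = 4, num_found = 2
After iteration 5: j = 5, num_found = 2
After iteration 6: j = 6, num_found = 2
After iteration 7: j = 7, num_found = 2
After iteration 8: j = 8, num_found = 2
Loop ends.

Final answer: 2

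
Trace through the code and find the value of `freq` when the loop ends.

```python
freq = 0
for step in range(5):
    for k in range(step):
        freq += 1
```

Let's trace through this code step by step.

Initialize: freq = 0
Entering loop: for step in range(5):
After iteration 1: step = 0, freq = 0
After iteration 2: step = 1, freq = 1, k = 0
After iteration 3: step = 2, freq = 3, k = 1
After iteration 4: step = 3, freq = 6, k = 2
After iteration 5: step = 4, freq = 10, k = 3
Loop ends.

Final answer: 10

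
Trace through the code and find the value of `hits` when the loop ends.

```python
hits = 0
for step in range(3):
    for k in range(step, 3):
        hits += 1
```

Let's trace through this code step by step.

Initialize: hits = 0
Entering loop: for step in range(3):
After iteration 1: step = 0, hits = 3
After iteration 2: step = 1, hits = 5
After iteration 3: step = 2, hits = 6
Loop ends.

Final answer: 6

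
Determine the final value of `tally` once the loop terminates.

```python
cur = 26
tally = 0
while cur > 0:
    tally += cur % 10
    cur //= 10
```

Let's trace through this code step by step.

Initialize: cur = 26
Initialize: tally = 0
Entering loop: while cur > 0:
After iteration 1: cur = 2, tally = 6
After iteration 2: cur = 0, tally = 8
Loop ends.

Final answer: 8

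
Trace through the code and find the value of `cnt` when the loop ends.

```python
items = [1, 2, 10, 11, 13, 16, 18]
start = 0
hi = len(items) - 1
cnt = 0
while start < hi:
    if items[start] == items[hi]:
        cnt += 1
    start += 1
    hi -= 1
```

Let's trace through this code step by step.

Initialize: items = [1, 2, 10, 11, 13, 16, 18]
Initialize: start = 0
Initialize: hi = 6
Initialize: cnt = 0
Entering loop: while start < hi:
After iteration 1: start = 1, hi = 5, cnt = 0
After iteration 2: start = 2, hi = 4, cnt = 0
After iteration 3: start = 3, hi = 3, cnt = 0
Loop ends.

Final answer: 0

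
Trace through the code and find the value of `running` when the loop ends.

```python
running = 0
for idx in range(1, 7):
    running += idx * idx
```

Let's trace through this code step by step.

Initialize: running = 0
Entering loop: for idx in range(1, 7):
After iteration 1: idx = 1, running = 1
After iteration 2: idx = 2, running = 5
After iteration 3: idx = 3, running = 14
After iteration 4: idx = 4, running = 30
After iteration 5: idx = 5, running = 55
After iteration 6: idx = 6, running = 91
Loop ends.

Final answer: 91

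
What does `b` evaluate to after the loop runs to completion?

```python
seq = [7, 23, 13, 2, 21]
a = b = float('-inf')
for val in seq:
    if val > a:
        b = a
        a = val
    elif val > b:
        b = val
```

Let's trace through this code step by step.

Initialize: seq = [7, 23, 13, 2, 21]
Initialize: a = -inf
Initialize: b = -inf
Entering loop: for val in seq:
After iteration 1: val = 7, a = 7, b = -inf
After iteration 2: val = 23, a = 23, b = 7
After iteration 3: val = 13, a = 23, b = 13
After iteration 4: val = 2, a = 23, b = 13
After iteration 5: val = 21, a = 23, b = 21
Loop ends.

Final answer: 21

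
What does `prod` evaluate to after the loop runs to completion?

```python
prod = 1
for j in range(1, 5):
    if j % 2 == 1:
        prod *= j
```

Let's trace through this code step by step.

Initialize: prod = 1
Entering loop: for j in range(1, 5):
After iteration 1: j = 1, prod = 1
After iteration 2: j = 2, prod = 1
After iteration 3: j = 3, prod = 3
After iteration 4: j = 4, prod = 3
Loop ends.

Final answer: 3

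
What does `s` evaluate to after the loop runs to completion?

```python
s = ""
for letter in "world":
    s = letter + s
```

Let's trace through this code step by step.

Initialize: s = ''
Entering loop: for letter in "world":
After iteration 1: letter = 'w', s = 'w'
After iteration 2: letter = 'o', s = 'ow'
After iteration 3: letter = 'r', s = 'row'
After iteration 4: letter = 'l', s = 'lrow'
After iteration 5: letter = 'd', s = 'dlrow'
Loop ends.

Final answer: 'dlrow'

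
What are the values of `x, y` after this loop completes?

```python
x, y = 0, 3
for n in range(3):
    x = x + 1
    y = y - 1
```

Let's trace through this code step by step.

Initialize: x = 0
Initialize: y = 3
Entering loop: for n in range(3):
After iteration 1: n = 0, x = 1, y = 2
After iteration 2: n = 1, x = 2, y = 1
After iteration 3: n = 2, x = 3, y = 0
Loop ends.

Final answer: 3, 0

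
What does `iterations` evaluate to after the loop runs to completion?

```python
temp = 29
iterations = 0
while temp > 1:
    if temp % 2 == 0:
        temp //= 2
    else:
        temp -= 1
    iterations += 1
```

Let's trace through this code step by step.

Initialize: temp = 29
Initialize: iterations = 0
Entering loop: while temp > 1:
After iteration 1: temp = 28, iterations = 1
After iteration 2: temp = 14, iterations = 2
After iteration 3: temp = 7, iterations = 3
After iteration 4: temp = 6, iterations = 4
After iteration 5: temp = 3, iterations = 5
After iteration 6: temp = 2, iterations = 6
After iteration 7: temp = 1, iterations = 7
Loop ends.

Final answer: 7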